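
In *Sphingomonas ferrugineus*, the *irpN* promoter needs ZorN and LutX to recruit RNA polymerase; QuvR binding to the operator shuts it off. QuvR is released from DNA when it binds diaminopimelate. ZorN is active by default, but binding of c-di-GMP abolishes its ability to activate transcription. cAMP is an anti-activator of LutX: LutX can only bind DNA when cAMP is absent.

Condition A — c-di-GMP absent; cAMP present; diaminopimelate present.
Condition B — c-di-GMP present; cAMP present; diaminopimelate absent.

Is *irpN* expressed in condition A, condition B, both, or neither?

neither

Condition A:
c-di-GMP is absent, so ZorN is active.
cAMP is present, so LutX is inactive.
Diaminopimelate is present, so QuvR is inactive.
Required activator LutX is absent, so *irpN* is not transcribed.
→ *irpN* is OFF in A.
Condition B:
c-di-GMP is present, so ZorN is inactive.
cAMP is present, so LutX is inactive.
Diaminopimelate is absent, so QuvR is active.
With repressor QuvR bound, *irpN* is not transcribed.
→ *irpN* is OFF in B.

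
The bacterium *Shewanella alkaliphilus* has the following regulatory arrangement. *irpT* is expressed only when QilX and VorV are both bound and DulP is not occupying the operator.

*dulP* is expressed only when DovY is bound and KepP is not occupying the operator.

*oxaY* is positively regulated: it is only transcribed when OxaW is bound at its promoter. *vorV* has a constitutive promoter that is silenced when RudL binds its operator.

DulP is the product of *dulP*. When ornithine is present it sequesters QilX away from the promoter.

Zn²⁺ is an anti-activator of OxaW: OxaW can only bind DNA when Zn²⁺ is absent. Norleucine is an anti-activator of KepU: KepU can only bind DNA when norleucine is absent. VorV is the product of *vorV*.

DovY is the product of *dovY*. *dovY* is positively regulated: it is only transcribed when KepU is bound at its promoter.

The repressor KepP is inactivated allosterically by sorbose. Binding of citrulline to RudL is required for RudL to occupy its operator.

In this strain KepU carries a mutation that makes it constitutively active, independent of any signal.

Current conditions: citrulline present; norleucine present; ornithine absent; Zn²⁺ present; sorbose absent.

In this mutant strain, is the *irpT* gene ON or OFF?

OFF

Ornithine is absent, so QilX is active.
Citrulline is present, so RudL is active.
With repressor RudL bound, *vorV* is not transcribed.
So VorV is not produced.
KepU is constitutively active in this strain.
No repressor is bound and KepU is active, so *dovY* is transcribed.
So DovY is produced and active.
Sorbose is absent, so KepP is active.
With repressor KepP bound, *dulP* is not transcribed.
So DulP is not produced.
Required activator VorV is absent, so *irpT* is not transcribed.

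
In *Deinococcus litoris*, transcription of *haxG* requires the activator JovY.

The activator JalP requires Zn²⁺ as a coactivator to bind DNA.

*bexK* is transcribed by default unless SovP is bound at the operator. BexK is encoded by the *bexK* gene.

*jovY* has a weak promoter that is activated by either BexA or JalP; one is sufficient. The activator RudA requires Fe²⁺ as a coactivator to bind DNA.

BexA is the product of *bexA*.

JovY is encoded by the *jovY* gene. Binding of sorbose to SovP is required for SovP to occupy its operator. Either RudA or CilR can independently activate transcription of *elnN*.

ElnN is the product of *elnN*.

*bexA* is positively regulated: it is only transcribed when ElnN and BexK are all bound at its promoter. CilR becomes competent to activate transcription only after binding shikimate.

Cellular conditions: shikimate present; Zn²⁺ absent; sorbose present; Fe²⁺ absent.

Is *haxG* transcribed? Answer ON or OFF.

Fe²⁺ is absent, so RudA is inactive.
Shikimate is present, so CilR is active.
Activator CilR is present, so *elnN* is transcribed.
So ElnN is produced and active.
Sorbose is present, so SovP is active.
With repressor SovP bound, *bexK* is not transcribed.
So BexK is not produced.
Required activator BexK is absent, so *bexA* is not transcribed.
So BexA is not produced.
Zn²⁺ is absent, so JalP is inactive.
No activator is available at the *jovY* promoter, so *jovY* is not transcribed.
So JovY is not produced.
Required activator JovY is absent, so *haxG* is not transcribed.

OFF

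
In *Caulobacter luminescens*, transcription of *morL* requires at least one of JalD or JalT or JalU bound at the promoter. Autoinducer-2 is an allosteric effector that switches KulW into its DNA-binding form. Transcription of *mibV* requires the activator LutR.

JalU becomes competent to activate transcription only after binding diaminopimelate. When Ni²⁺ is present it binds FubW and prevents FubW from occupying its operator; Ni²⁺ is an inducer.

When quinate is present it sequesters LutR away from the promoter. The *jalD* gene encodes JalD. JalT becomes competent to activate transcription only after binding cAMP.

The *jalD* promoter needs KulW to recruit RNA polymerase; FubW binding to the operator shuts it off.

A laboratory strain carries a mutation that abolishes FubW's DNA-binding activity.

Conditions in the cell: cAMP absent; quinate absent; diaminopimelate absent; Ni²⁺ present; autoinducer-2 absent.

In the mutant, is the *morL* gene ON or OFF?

Autoinducer-2 is absent, so KulW is inactive.
FubW is non-functional in this strain, so it has no effect.
Required activator KulW is absent, so *jalD* is not transcribed.
So JalD is not produced.
cAMP is absent, so JalT is inactive.
Diaminopimelate is absent, so JalU is inactive.
No activator is available at the *morL* promoter, so *morL* is not transcribed.

OFF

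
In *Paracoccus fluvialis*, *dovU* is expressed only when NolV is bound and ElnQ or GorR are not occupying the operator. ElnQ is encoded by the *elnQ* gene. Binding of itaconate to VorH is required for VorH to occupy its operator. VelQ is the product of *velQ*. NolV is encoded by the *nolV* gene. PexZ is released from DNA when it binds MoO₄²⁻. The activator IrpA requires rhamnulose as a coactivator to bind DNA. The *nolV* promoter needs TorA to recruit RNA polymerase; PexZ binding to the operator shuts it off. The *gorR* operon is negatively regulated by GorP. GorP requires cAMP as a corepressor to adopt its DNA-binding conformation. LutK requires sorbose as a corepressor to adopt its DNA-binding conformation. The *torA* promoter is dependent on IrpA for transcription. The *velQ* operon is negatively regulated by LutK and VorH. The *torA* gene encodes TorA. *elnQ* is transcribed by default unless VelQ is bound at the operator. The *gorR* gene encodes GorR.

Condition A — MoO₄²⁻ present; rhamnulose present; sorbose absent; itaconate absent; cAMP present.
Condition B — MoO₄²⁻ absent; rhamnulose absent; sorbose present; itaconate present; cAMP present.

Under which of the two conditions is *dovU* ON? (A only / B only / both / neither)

A only

Condition A:
MoO₄²⁻ is present, so PexZ is inactive.
Rhamnulose is present, so IrpA is active.
No repressor is bound and IrpA is active, so *torA* is transcribed.
So TorA is produced and active.
No repressor is bound and TorA is active, so *nolV* is transcribed.
So NolV is produced and active.
Sorbose is absent, so LutK is inactive.
Itaconate is absent, so VorH is inactive.
With no repressor bound, *velQ* is transcribed.
So VelQ is produced and active.
With repressor VelQ bound, *elnQ* is not transcribed.
So ElnQ is not produced.
cAMP is present, so GorP is active.
With repressor GorP bound, *gorR* is not transcribed.
So GorR is not produced.
No repressor is bound and NolV is active, so *dovU* is transcribed.
→ *dovU* is ON in A.
Condition B:
MoO₄²⁻ is absent, so PexZ is active.
Rhamnulose is absent, so IrpA is inactive.
Required activator IrpA is absent, so *torA* is not transcribed.
So TorA is not produced.
With repressor PexZ bound, *nolV* is not transcribed.
So NolV is not produced.
Sorbose is present, so LutK is active.
Itaconate is present, so VorH is active.
With repressor LutK bound, *velQ* is not transcribed.
So VelQ is not produced.
With no repressor bound, *elnQ* is transcribed.
So ElnQ is produced and active.
cAMP is present, so GorP is active.
With repressor GorP bound, *gorR* is not transcribed.
So GorR is not produced.
With repressor ElnQ bound, *dovU* is not transcribed.
→ *dovU* is OFF in B.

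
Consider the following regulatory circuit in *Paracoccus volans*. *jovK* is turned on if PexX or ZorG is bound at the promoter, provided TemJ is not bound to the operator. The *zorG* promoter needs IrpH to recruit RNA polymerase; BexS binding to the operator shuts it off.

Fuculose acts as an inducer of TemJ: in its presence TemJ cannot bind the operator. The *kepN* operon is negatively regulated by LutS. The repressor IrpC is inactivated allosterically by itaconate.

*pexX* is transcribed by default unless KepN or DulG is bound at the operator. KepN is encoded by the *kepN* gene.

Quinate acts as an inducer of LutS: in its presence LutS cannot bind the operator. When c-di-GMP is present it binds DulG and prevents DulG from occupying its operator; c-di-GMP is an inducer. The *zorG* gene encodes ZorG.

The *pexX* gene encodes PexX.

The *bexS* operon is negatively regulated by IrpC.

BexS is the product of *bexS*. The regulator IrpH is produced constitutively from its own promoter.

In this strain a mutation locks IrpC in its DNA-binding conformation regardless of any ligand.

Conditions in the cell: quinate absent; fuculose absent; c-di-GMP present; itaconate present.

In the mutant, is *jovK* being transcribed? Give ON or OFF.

OFF

Quinate is absent, so LutS is active.
With repressor LutS bound, *kepN* is not transcribed.
So KepN is not produced.
c-di-GMP is present, so DulG is inactive.
With no repressor bound, *pexX* is transcribed.
So PexX is produced and active.
Fuculose is absent, so TemJ is active.
IrpC is constitutively active in this strain.
With repressor IrpC bound, *bexS* is not transcribed.
So BexS is not produced.
IrpH is produced constitutively and is active.
No repressor is bound and IrpH is active, so *zorG* is transcribed.
So ZorG is produced and active.
With repressor TemJ bound, *jovK* is not transcribed.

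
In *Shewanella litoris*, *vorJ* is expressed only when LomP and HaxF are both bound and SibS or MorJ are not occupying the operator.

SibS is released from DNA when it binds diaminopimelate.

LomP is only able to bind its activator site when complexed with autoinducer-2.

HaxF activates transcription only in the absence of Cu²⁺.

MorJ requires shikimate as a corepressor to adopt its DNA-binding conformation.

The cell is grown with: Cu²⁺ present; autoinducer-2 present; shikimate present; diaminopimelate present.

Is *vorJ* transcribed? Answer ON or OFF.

Diaminopimelate is present, so SibS is inactive.
Autoinducer-2 is present, so LomP is active.
Cu²⁺ is present, so HaxF is inactive.
Shikimate is present, so MorJ is active.
With repressor MorJ bound, *vorJ* is not transcribed.

OFF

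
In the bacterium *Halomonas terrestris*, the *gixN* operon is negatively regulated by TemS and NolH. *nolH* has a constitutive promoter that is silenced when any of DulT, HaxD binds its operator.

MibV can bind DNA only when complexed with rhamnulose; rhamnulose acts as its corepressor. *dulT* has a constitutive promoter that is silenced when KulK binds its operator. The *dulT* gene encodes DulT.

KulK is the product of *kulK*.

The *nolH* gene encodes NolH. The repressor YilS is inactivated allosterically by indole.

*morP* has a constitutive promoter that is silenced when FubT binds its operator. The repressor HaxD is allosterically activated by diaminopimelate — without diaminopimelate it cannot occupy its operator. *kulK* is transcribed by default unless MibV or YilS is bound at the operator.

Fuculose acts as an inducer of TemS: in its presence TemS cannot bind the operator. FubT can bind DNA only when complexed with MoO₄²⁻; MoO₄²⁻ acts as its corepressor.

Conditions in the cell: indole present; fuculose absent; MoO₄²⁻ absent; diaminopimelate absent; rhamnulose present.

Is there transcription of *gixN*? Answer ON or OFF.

Fuculose is absent, so TemS is active.
Rhamnulose is present, so MibV is active.
Indole is present, so YilS is inactive.
With repressor MibV bound, *kulK* is not transcribed.
So KulK is not produced.
With no repressor bound, *dulT* is transcribed.
So DulT is produced and active.
Diaminopimelate is absent, so HaxD is inactive.
With repressor DulT bound, *nolH* is not transcribed.
So NolH is not produced.
With repressor TemS bound, *gixN* is not transcribed.

OFF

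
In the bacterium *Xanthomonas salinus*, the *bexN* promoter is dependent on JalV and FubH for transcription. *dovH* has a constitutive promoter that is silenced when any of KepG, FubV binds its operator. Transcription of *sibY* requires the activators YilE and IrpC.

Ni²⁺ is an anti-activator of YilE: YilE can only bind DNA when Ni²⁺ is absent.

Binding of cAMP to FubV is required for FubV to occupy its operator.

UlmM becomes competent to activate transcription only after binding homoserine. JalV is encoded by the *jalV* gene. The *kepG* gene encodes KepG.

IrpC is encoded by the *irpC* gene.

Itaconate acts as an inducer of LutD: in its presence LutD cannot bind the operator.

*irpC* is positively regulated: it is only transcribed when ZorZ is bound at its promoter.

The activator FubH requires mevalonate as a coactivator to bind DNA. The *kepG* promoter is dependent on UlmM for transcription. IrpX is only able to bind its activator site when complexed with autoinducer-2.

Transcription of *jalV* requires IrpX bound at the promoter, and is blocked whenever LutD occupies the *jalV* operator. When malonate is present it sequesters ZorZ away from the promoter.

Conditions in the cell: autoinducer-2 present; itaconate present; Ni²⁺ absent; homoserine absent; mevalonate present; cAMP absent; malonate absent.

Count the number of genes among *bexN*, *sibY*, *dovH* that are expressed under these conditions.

Itaconate is present, so LutD is inactive.
Autoinducer-2 is present, so IrpX is active.
No repressor is bound and IrpX is active, so *jalV* is transcribed.
So JalV is produced and active.
Mevalonate is present, so FubH is active.
No repressor is bound and JalV and FubH are active, so *bexN* is transcribed.
→ *bexN* is ON.
Ni²⁺ is absent, so YilE is active.
Malonate is absent, so ZorZ is active.
No repressor is bound and ZorZ is active, so *irpC* is transcribed.
So IrpC is produced and active.
No repressor is bound and YilE and IrpC are active, so *sibY* is transcribed.
→ *sibY* is ON.
Homoserine is absent, so UlmM is inactive.
Required activator UlmM is absent, so *kepG* is not transcribed.
So KepG is not produced.
cAMP is absent, so FubV is inactive.
With no repressor bound, *dovH* is transcribed.
→ *dovH* is ON.
3 of the 3 genes are transcribed.

3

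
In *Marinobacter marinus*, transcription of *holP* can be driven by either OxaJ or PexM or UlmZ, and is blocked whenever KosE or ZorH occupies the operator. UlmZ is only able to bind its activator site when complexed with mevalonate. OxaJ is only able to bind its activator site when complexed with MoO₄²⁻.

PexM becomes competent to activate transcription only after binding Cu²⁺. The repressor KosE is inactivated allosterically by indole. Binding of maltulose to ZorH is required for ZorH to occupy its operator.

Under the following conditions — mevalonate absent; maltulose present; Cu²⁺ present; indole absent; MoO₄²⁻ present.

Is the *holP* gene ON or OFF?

OFF

MoO₄²⁻ is present, so OxaJ is active.
Indole is absent, so KosE is active.
Maltulose is present, so ZorH is active.
Cu²⁺ is present, so PexM is active.
Mevalonate is absent, so UlmZ is inactive.
With repressor KosE bound, *holP* is not transcribed.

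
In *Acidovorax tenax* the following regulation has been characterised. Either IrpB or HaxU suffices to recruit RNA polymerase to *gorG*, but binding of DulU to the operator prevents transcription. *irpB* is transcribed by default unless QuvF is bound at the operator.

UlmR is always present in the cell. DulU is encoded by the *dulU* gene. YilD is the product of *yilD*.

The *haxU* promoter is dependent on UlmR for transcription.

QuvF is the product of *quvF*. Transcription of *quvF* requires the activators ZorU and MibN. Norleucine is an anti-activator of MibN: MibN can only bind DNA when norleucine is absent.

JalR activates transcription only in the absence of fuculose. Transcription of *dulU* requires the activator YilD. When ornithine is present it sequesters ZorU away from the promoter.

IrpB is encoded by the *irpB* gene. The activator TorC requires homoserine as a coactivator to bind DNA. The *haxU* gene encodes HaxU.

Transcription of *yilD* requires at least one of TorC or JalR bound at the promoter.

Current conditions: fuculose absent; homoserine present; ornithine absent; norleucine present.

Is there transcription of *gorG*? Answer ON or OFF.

Ornithine is absent, so ZorU is active.
Norleucine is present, so MibN is inactive.
Required activator MibN is absent, so *quvF* is not transcribed.
So QuvF is not produced.
With no repressor bound, *irpB* is transcribed.
So IrpB is produced and active.
UlmR is produced constitutively and is active.
No repressor is bound and UlmR is active, so *haxU* is transcribed.
So HaxU is produced and active.
Homoserine is present, so TorC is active.
Fuculose is absent, so JalR is active.
Activator TorC is present, so *yilD* is transcribed.
So YilD is produced and active.
No repressor is bound and YilD is active, so *dulU* is transcribed.
So DulU is produced and active.
With repressor DulU bound, *gorG* is not transcribed.

OFF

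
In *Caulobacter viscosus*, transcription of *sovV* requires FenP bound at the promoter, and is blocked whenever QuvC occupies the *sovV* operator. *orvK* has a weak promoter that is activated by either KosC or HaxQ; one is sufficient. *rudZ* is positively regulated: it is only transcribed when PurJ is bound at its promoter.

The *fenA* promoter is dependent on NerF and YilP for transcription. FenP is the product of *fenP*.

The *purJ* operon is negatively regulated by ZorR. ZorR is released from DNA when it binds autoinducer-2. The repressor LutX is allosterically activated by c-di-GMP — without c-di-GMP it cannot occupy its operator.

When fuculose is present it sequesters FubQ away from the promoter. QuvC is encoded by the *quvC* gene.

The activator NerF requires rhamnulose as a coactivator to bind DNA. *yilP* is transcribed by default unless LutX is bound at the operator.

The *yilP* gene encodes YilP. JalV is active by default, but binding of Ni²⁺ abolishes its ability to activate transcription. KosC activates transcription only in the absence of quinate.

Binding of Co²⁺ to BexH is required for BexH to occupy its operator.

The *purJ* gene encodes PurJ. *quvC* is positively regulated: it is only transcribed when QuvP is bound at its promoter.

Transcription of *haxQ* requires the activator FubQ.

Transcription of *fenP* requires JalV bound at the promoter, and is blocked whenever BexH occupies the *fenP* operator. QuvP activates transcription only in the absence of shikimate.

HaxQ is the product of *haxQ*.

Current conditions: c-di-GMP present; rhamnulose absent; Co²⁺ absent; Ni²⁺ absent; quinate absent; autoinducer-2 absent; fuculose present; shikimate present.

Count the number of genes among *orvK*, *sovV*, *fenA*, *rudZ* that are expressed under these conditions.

Quinate is absent, so KosC is active.
Fuculose is present, so FubQ is inactive.
Required activator FubQ is absent, so *haxQ* is not transcribed.
So HaxQ is not produced.
Activator KosC is present, so *orvK* is transcribed.
→ *orvK* is ON.
Shikimate is present, so QuvP is inactive.
Required activator QuvP is absent, so *quvC* is not transcribed.
So QuvC is not produced.
Co²⁺ is absent, so BexH is inactive.
Ni²⁺ is absent, so JalV is active.
No repressor is bound and JalV is active, so *fenP* is transcribed.
So FenP is produced and active.
No repressor is bound and FenP is active, so *sovV* is transcribed.
→ *sovV* is ON.
Rhamnulose is absent, so NerF is inactive.
c-di-GMP is present, so LutX is active.
With repressor LutX bound, *yilP* is not transcribed.
So YilP is not produced.
Required activator NerF is absent, so *fenA* is not transcribed.
→ *fenA* is OFF.
Autoinducer-2 is absent, so ZorR is active.
With repressor ZorR bound, *purJ* is not transcribed.
So PurJ is not produced.
Required activator PurJ is absent, so *rudZ* is not transcribed.
→ *rudZ* is OFF.
2 of the 4 genes are transcribed.

2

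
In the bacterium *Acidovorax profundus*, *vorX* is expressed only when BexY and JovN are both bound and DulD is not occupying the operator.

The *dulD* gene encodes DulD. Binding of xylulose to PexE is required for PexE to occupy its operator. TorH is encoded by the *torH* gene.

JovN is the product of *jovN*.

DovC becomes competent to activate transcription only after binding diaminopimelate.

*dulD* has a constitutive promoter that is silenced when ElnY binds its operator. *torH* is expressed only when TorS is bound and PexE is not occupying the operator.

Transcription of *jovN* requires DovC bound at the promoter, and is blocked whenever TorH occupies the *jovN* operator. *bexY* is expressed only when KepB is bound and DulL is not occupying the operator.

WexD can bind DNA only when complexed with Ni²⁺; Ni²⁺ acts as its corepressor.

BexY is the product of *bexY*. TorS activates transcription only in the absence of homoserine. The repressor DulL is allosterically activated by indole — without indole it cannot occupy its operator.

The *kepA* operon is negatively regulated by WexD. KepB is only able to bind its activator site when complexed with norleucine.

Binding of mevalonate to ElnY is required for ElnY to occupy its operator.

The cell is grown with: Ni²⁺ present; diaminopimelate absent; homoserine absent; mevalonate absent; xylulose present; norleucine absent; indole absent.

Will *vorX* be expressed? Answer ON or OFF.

OFF

Indole is absent, so DulL is inactive.
Norleucine is absent, so KepB is inactive.
Required activator KepB is absent, so *bexY* is not transcribed.
So BexY is not produced.
Mevalonate is absent, so ElnY is inactive.
With no repressor bound, *dulD* is transcribed.
So DulD is produced and active.
Xylulose is present, so PexE is active.
Homoserine is absent, so TorS is active.
With repressor PexE bound, *torH* is not transcribed.
So TorH is not produced.
Diaminopimelate is absent, so DovC is inactive.
Required activator DovC is absent, so *jovN* is not transcribed.
So JovN is not produced.
With repressor DulD bound, *vorX* is not transcribed.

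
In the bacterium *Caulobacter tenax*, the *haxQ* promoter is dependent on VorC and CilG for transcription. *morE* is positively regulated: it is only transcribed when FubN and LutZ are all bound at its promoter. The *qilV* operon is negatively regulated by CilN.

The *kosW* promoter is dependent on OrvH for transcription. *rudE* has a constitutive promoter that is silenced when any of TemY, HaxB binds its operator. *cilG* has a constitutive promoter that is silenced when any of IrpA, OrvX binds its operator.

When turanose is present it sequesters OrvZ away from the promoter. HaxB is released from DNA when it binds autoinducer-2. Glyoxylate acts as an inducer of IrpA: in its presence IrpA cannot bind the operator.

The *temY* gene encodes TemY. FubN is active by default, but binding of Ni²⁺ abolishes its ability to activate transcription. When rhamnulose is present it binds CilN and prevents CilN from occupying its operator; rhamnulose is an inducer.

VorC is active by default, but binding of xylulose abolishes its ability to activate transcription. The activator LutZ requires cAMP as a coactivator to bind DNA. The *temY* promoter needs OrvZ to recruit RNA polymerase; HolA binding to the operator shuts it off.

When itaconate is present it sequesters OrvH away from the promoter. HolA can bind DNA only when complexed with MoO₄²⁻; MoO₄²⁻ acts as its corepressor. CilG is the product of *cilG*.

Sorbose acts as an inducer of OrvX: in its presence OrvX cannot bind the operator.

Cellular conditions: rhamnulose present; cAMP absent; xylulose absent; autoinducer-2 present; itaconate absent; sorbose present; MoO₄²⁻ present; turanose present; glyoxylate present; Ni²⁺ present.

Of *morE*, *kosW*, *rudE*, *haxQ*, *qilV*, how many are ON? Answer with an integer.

4

Ni²⁺ is present, so FubN is inactive.
cAMP is absent, so LutZ is inactive.
Required activator FubN is absent, so *morE* is not transcribed.
→ *morE* is OFF.
Itaconate is absent, so OrvH is active.
No repressor is bound and OrvH is active, so *kosW* is transcribed.
→ *kosW* is ON.
Turanose is present, so OrvZ is inactive.
MoO₄²⁻ is present, so HolA is active.
With repressor HolA bound, *temY* is not transcribed.
So TemY is not produced.
Autoinducer-2 is present, so HaxB is inactive.
With no repressor bound, *rudE* is transcribed.
→ *rudE* is ON.
Xylulose is absent, so VorC is active.
Glyoxylate is present, so IrpA is inactive.
Sorbose is present, so OrvX is inactive.
With no repressor bound, *cilG* is transcribed.
So CilG is produced and active.
No repressor is bound and VorC and CilG are active, so *haxQ* is transcribed.
→ *haxQ* is ON.
Rhamnulose is present, so CilN is inactive.
With no repressor bound, *qilV* is transcribed.
→ *qilV* is ON.
4 of the 5 genes are transcribed.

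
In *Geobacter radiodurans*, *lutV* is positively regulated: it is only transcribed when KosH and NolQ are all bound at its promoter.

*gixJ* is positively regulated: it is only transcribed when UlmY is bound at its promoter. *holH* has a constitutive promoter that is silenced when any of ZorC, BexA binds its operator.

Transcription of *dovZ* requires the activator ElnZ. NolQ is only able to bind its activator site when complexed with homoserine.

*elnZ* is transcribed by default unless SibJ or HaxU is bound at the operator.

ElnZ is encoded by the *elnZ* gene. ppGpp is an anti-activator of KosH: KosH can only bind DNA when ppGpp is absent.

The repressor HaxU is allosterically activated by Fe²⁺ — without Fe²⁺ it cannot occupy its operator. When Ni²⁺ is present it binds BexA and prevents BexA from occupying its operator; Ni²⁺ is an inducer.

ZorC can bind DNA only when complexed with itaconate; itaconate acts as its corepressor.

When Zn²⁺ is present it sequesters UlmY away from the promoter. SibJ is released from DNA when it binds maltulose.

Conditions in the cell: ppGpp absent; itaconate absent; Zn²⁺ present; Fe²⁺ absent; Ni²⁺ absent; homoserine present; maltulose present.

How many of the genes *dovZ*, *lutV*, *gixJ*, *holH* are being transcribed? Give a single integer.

Maltulose is present, so SibJ is inactive.
Fe²⁺ is absent, so HaxU is inactive.
With no repressor bound, *elnZ* is transcribed.
So ElnZ is produced and active.
No repressor is bound and ElnZ is active, so *dovZ* is transcribed.
→ *dovZ* is ON.
ppGpp is absent, so KosH is active.
Homoserine is present, so NolQ is active.
No repressor is bound and KosH and NolQ are active, so *lutV* is transcribed.
→ *lutV* is ON.
Zn²⁺ is present, so UlmY is inactive.
Required activator UlmY is absent, so *gixJ* is not transcribed.
→ *gixJ* is OFF.
Itaconate is absent, so ZorC is inactive.
Ni²⁺ is absent, so BexA is active.
With repressor BexA bound, *holH* is not transcribed.
→ *holH* is OFF.
2 of the 4 genes are transcribed.

2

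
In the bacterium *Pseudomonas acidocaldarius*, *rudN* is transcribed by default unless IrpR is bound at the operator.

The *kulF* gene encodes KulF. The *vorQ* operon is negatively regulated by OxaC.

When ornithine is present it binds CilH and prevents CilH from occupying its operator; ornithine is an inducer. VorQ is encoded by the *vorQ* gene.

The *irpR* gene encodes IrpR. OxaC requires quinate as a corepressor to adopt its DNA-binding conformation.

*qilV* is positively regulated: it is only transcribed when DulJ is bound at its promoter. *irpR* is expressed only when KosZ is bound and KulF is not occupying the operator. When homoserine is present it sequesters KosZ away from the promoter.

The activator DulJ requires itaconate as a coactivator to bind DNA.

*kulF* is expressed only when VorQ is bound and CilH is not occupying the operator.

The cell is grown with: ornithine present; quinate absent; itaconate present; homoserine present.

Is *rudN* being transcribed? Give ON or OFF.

ON

Quinate is absent, so OxaC is inactive.
With no repressor bound, *vorQ* is transcribed.
So VorQ is produced and active.
Ornithine is present, so CilH is inactive.
No repressor is bound and VorQ is active, so *kulF* is transcribed.
So KulF is produced and active.
Homoserine is present, so KosZ is inactive.
With repressor KulF bound, *irpR* is not transcribed.
So IrpR is not produced.
With no repressor bound, *rudN* is transcribed.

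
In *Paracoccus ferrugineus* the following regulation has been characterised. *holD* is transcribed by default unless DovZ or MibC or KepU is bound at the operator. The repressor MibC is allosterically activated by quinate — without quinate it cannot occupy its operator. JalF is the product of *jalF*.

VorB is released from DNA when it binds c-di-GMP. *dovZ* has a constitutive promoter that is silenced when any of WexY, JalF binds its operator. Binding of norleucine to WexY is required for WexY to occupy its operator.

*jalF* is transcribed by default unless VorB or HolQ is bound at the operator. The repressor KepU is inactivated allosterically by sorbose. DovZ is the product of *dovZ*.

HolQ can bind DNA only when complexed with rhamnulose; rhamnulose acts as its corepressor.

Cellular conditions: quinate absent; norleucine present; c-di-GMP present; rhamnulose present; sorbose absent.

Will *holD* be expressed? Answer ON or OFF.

Norleucine is present, so WexY is active.
c-di-GMP is present, so VorB is inactive.
Rhamnulose is present, so HolQ is active.
With repressor HolQ bound, *jalF* is not transcribed.
So JalF is not produced.
With repressor WexY bound, *dovZ* is not transcribed.
So DovZ is not produced.
Quinate is absent, so MibC is inactive.
Sorbose is absent, so KepU is active.
With repressor KepU bound, *holD* is not transcribed.

OFF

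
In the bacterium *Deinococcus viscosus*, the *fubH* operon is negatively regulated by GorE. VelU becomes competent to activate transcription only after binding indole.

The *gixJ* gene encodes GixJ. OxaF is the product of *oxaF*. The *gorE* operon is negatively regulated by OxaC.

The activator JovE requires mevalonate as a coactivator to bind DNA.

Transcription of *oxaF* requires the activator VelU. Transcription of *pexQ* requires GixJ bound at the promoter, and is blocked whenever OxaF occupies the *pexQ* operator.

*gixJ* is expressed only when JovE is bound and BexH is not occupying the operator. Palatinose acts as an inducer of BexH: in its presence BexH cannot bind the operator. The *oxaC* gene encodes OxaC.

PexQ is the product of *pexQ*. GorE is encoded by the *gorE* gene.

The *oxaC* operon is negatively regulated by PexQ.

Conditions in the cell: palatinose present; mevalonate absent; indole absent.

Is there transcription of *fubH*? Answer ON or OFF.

ON

Indole is absent, so VelU is inactive.
Required activator VelU is absent, so *oxaF* is not transcribed.
So OxaF is not produced.
Palatinose is present, so BexH is inactive.
Mevalonate is absent, so JovE is inactive.
Required activator JovE is absent, so *gixJ* is not transcribed.
So GixJ is not produced.
Required activator GixJ is absent, so *pexQ* is not transcribed.
So PexQ is not produced.
With no repressor bound, *oxaC* is transcribed.
So OxaC is produced and active.
With repressor OxaC bound, *gorE* is not transcribed.
So GorE is not produced.
With no repressor bound, *fubH* is transcribed.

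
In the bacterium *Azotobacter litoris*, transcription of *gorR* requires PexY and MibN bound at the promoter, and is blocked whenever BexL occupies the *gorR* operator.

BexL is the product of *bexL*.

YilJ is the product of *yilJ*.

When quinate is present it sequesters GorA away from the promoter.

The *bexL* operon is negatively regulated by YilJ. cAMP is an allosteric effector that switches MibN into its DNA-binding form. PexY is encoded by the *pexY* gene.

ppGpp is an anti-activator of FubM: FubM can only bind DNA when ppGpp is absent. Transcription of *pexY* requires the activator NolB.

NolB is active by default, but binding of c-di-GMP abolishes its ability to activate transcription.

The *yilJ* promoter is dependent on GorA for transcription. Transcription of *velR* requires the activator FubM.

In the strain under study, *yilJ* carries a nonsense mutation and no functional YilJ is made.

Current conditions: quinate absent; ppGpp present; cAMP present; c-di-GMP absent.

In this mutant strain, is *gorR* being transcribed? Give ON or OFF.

c-di-GMP is absent, so NolB is active.
No repressor is bound and NolB is active, so *pexY* is transcribed.
So PexY is produced and active.
YilJ is non-functional in this strain, so it has no effect.
With no repressor bound, *bexL* is transcribed.
So BexL is produced and active.
cAMP is present, so MibN is active.
With repressor BexL bound, *gorR* is not transcribed.

OFF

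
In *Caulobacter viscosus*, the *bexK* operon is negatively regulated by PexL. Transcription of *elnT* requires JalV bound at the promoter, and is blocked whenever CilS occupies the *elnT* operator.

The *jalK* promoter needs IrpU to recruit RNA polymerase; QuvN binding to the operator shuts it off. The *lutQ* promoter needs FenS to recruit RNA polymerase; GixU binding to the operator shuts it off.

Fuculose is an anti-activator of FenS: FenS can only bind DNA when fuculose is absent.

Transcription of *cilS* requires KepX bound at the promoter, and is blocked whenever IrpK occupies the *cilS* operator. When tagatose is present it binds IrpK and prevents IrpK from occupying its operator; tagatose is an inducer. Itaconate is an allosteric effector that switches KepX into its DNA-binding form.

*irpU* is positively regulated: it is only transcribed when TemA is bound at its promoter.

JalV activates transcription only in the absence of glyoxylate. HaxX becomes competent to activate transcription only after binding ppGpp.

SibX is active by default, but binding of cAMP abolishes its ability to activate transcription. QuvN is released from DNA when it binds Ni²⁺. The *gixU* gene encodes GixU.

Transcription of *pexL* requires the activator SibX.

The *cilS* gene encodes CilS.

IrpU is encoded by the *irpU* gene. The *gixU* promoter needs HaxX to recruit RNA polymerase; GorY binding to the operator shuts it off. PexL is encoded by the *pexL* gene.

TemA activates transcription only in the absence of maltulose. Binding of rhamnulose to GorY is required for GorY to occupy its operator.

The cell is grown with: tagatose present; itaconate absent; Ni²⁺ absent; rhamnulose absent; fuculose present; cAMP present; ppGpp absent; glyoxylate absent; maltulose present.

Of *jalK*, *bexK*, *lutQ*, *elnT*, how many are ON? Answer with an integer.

2

Maltulose is present, so TemA is inactive.
Required activator TemA is absent, so *irpU* is not transcribed.
So IrpU is not produced.
Ni²⁺ is absent, so QuvN is active.
With repressor QuvN bound, *jalK* is not transcribed.
→ *jalK* is OFF.
cAMP is present, so SibX is inactive.
Required activator SibX is absent, so *pexL* is not transcribed.
So PexL is not produced.
With no repressor bound, *bexK* is transcribed.
→ *bexK* is ON.
ppGpp is absent, so HaxX is inactive.
Rhamnulose is absent, so GorY is inactive.
Required activator HaxX is absent, so *gixU* is not transcribed.
So GixU is not produced.
Fuculose is present, so FenS is inactive.
Required activator FenS is absent, so *lutQ* is not transcribed.
→ *lutQ* is OFF.
Glyoxylate is absent, so JalV is active.
Tagatose is present, so IrpK is inactive.
Itaconate is absent, so KepX is inactive.
Required activator KepX is absent, so *cilS* is not transcribed.
So CilS is not produced.
No repressor is bound and JalV is active, so *elnT* is transcribed.
→ *elnT* is ON.
2 of the 4 genes are transcribed.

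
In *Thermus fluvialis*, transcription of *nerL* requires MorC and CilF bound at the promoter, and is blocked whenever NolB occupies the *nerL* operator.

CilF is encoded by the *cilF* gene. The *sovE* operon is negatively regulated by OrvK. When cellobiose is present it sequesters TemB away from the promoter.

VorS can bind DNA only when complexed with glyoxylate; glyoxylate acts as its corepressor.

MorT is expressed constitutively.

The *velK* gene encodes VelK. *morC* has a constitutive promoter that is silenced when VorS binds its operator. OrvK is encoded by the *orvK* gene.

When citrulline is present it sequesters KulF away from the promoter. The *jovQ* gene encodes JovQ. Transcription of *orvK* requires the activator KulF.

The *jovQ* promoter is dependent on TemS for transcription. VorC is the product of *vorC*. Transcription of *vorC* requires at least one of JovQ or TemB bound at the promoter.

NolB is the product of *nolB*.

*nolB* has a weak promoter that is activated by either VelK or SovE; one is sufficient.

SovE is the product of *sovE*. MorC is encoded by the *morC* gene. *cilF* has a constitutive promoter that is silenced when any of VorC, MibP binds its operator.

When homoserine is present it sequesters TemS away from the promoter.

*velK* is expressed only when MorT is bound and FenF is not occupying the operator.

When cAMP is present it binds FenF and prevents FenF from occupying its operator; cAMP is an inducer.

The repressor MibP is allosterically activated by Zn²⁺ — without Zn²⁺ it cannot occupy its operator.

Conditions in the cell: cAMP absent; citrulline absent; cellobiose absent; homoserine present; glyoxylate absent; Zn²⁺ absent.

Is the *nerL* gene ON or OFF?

OFF

Glyoxylate is absent, so VorS is inactive.
With no repressor bound, *morC* is transcribed.
So MorC is produced and active.
cAMP is absent, so FenF is active.
MorT is produced constitutively and is active.
With repressor FenF bound, *velK* is not transcribed.
So VelK is not produced.
Citrulline is absent, so KulF is active.
No repressor is bound and KulF is active, so *orvK* is transcribed.
So OrvK is produced and active.
With repressor OrvK bound, *sovE* is not transcribed.
So SovE is not produced.
No activator is available at the *nolB* promoter, so *nolB* is not transcribed.
So NolB is not produced.
Homoserine is present, so TemS is inactive.
Required activator TemS is absent, so *jovQ* is not transcribed.
So JovQ is not produced.
Cellobiose is absent, so TemB is active.
Activator TemB is present, so *vorC* is transcribed.
So VorC is produced and active.
Zn²⁺ is absent, so MibP is inactive.
With repressor VorC bound, *cilF* is not transcribed.
So CilF is not produced.
Required activator CilF is absent, so *nerL* is not transcribed.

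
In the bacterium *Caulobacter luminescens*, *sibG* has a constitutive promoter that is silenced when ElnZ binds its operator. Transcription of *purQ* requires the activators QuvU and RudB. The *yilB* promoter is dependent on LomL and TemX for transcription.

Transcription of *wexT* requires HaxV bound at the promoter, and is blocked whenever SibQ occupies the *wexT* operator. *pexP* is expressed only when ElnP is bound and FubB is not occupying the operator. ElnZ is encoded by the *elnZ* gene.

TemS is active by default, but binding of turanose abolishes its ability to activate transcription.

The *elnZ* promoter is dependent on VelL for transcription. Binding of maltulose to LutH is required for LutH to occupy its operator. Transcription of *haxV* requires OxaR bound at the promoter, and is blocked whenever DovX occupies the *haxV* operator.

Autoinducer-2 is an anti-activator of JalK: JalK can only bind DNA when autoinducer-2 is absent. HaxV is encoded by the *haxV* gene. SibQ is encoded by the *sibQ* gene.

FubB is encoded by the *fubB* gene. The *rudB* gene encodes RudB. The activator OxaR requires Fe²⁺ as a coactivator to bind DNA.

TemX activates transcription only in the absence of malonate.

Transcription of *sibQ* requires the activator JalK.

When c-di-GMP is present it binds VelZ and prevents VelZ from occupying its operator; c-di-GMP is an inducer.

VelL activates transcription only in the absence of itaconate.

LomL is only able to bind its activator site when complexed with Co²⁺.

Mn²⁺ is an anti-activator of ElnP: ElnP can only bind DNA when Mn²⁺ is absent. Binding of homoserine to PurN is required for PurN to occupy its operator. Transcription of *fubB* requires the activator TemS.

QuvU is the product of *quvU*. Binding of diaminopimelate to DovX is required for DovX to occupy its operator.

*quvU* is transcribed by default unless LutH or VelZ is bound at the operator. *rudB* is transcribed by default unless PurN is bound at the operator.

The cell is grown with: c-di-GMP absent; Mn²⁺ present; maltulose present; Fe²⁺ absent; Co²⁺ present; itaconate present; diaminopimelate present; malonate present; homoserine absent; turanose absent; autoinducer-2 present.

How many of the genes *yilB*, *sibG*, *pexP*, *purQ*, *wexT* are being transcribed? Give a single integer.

1

Co²⁺ is present, so LomL is active.
Malonate is present, so TemX is inactive.
Required activator TemX is absent, so *yilB* is not transcribed.
→ *yilB* is OFF.
Itaconate is present, so VelL is inactive.
Required activator VelL is absent, so *elnZ* is not transcribed.
So ElnZ is not produced.
With no repressor bound, *sibG* is transcribed.
→ *sibG* is ON.
Mn²⁺ is present, so ElnP is inactive.
Turanose is absent, so TemS is active.
No repressor is bound and TemS is active, so *fubB* is transcribed.
So FubB is produced and active.
With repressor FubB bound, *pexP* is not transcribed.
→ *pexP* is OFF.
Maltulose is present, so LutH is active.
c-di-GMP is absent, so VelZ is active.
With repressor LutH bound, *quvU* is not transcribed.
So QuvU is not produced.
Homoserine is absent, so PurN is inactive.
With no repressor bound, *rudB* is transcribed.
So RudB is produced and active.
Required activator QuvU is absent, so *purQ* is not transcribed.
→ *purQ* is OFF.
Autoinducer-2 is present, so JalK is inactive.
Required activator JalK is absent, so *sibQ* is not transcribed.
So SibQ is not produced.
Fe²⁺ is absent, so OxaR is inactive.
Diaminopimelate is present, so DovX is active.
With repressor DovX bound, *haxV* is not transcribed.
So HaxV is not produced.
Required activator HaxV is absent, so *wexT* is not transcribed.
→ *wexT* is OFF.
1 of the 5 genes is transcribed.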